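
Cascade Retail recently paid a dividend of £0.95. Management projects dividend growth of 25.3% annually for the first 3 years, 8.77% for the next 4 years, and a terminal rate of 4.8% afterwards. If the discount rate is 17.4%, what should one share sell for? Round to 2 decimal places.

Three-stage DDM. Project D₁…D_7; terminal Gordon value at t=7 with g = 0.048; discount at r = 0.174.
D_1 = 1.1904
D_2 = 1.4915
D_3 = 1.8689
D_4 = 2.0328
D_5 = 2.2110
D_6 = 2.4049
D_7 = 2.6159
TV_7 = 2.7414/(0.174−0.048) = 21.7573
P₀ = Σ Dₜ/(1+r)ᵗ + TV_7/(1+r)^7 = 14.1604

£14.16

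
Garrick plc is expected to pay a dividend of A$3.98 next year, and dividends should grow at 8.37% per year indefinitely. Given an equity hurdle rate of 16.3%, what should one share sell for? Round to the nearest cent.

Gordon growth model: P₀ = D₁/(r − g), with D₁ = 3.98 given directly.
P₀ = 3.9800 / (0.163 − 0.0837) = 3.9800 / 0.0793 = 50.1892

A$50.19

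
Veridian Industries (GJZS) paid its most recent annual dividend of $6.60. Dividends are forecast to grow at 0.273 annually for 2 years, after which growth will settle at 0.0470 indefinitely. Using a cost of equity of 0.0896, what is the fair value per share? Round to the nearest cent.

Two-stage DDM. Project D₁…D_2 at 0.273, terminal growth 0.047, discount at r = 0.0896.
D_1 = 8.4018
D_2 = 10.6955
Terminal value at t=2: TV = D_3/(r−g) = 11.1982/(0.0896−0.047) = 262.8681
P₀ = 8.4018/(1+0.0896)^1 + 10.6955/(1+0.0896)^2 + 262.8681/(1+0.0896)^2 = 238.1330

$238.13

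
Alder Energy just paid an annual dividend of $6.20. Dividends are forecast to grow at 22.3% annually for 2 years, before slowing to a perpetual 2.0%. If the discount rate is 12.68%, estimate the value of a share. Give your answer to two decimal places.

Two-stage DDM. Project D₁…D_2 at 0.223, terminal growth 0.02, discount at r = 0.1268.
D_1 = 7.5826
D_2 = 9.2735
Terminal value at t=2: TV = D_3/(r−g) = 9.4590/(0.1268−0.02) = 88.5673
P₀ = 7.5826/(1+0.1268)^1 + 9.2735/(1+0.1268)^2 + 88.5673/(1+0.1268)^2 = 83.7889

$83.79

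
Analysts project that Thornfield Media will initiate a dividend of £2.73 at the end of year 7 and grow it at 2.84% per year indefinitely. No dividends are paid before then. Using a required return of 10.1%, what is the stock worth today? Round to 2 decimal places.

£21.11

Deferred-dividend DDM. At t=6 the remaining stream is a growing perpetuity with first payment D_7 = 2.73.
V_6 = D_7/(r−g) = 2.73/(0.101−0.0284) = 37.6033
P₀ = V_6/(1+r)^6 = 37.6033/(1+0.101)^6 = 21.1107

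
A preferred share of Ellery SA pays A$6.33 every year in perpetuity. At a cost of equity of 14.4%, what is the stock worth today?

A$43.96

Zero-growth DDM (perpetuity): P₀ = D/r = 6.33 / 0.144 = 43.9583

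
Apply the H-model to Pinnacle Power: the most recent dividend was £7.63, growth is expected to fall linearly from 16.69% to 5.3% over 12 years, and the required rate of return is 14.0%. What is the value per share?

H-model: P₀ = D₀[(1+g_L) + H(g_S−g_L)]/(r−g_L), with H = 12/2 = 6.
P₀ = 7.63 × [(1+0.053) + 6×(0.1669−0.053)] / (0.14−0.053)
   = 7.63 × 1.7364 / 0.087 = 152.2843

£152.28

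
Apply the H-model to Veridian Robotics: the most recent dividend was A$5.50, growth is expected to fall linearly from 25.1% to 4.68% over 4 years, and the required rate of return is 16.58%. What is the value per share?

A$67.26

H-model: P₀ = D₀[(1+g_L) + H(g_S−g_L)]/(r−g_L), with H = 4/2 = 2.
P₀ = 5.50 × [(1+0.0468) + 2×(0.251−0.0468)] / (0.1658−0.0468)
   = 5.50 × 1.4552 / 0.119 = 67.2571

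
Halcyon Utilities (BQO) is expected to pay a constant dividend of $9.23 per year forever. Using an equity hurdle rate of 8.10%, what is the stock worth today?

$113.95

Zero-growth DDM (perpetuity): P₀ = D/r = 9.23 / 0.081 = 113.9506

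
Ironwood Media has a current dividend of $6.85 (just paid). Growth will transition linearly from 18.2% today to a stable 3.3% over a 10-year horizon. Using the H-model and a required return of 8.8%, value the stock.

H-model: P₀ = D₀[(1+g_L) + H(g_S−g_L)]/(r−g_L), with H = 10/2 = 5.
P₀ = 6.85 × [(1+0.033) + 5×(0.182−0.033)] / (0.088−0.033)
   = 6.85 × 1.7780 / 0.055 = 221.4418

$221.44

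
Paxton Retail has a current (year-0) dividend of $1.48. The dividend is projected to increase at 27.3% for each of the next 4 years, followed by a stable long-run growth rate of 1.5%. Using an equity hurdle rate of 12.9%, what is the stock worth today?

Two-stage DDM. Project D₁…D_4 at 0.273, terminal growth 0.015, discount at r = 0.129.
D_1 = 1.8840
D_2 = 2.3984
D_3 = 3.0531
D_4 = 3.8866
Terminal value at t=4: TV = D_5/(r−g) = 3.9449/(0.129−0.015) = 34.6048
P₀ = 1.8840/(1+0.129)^1 + 2.3984/(1+0.129)^2 + 3.0531/(1+0.129)^3 + 3.8866/(1+0.129)^4 + 34.6048/(1+0.129)^4 = 29.3633

$29.36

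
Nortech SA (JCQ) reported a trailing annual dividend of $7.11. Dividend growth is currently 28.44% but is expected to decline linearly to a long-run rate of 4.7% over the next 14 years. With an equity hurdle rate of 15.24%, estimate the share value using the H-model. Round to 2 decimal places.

H-model: P₀ = D₀[(1+g_L) + H(g_S−g_L)]/(r−g_L), with H = 14/2 = 7.
P₀ = 7.11 × [(1+0.047) + 7×(0.2844−0.047)] / (0.1524−0.047)
   = 7.11 × 2.7088 / 0.1054 = 182.7283

$182.73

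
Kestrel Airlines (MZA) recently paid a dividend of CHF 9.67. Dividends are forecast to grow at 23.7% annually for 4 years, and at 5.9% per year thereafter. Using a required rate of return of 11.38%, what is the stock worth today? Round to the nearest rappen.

Two-stage DDM. Project D₁…D_4 at 0.237, terminal growth 0.059, discount at r = 0.1138.
D_1 = 11.9618
D_2 = 14.7967
D_3 = 18.3036
D_4 = 22.6415
Terminal value at t=4: TV = D_5/(r−g) = 23.9774/(0.1138−0.059) = 437.5429
P₀ = 11.9618/(1+0.1138)^1 + 14.7967/(1+0.1138)^2 + 18.3036/(1+0.1138)^3 + 22.6415/(1+0.1138)^4 + 437.5429/(1+0.1138)^4 = 334.9360

CHF 334.94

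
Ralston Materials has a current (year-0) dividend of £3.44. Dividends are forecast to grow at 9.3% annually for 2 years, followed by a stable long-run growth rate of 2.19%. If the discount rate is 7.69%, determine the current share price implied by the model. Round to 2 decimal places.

£72.88

Two-stage DDM. Project D₁…D_2 at 0.093, terminal growth 0.0219, discount at r = 0.0769.
D_1 = 3.7599
D_2 = 4.1096
Terminal value at t=2: TV = D_3/(r−g) = 4.1996/(0.0769−0.0219) = 76.3562
P₀ = 3.7599/(1+0.0769)^1 + 4.1096/(1+0.0769)^2 + 76.3562/(1+0.0769)^2 = 72.8756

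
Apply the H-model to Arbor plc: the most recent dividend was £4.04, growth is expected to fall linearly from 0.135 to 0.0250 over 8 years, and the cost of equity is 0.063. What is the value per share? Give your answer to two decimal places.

£155.75

H-model: P₀ = D₀[(1+g_L) + H(g_S−g_L)]/(r−g_L), with H = 8/2 = 4.
P₀ = 4.04 × [(1+0.025) + 4×(0.135−0.025)] / (0.063−0.025)
   = 4.04 × 1.4650 / 0.038 = 155.7526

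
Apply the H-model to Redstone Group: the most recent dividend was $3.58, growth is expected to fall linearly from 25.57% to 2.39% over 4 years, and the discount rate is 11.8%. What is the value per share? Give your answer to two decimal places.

$56.59

H-model: P₀ = D₀[(1+g_L) + H(g_S−g_L)]/(r−g_L), with H = 4/2 = 2.
P₀ = 3.58 × [(1+0.0239) + 2×(0.2557−0.0239)] / (0.118−0.0239)
   = 3.58 × 1.4875 / 0.0941 = 56.5914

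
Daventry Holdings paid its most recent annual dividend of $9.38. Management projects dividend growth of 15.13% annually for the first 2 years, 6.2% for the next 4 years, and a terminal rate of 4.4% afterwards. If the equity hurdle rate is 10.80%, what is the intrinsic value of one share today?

$195.78

Three-stage DDM. Project D₁…D_6; terminal Gordon value at t=6 with g = 0.044; discount at r = 0.108.
D_1 = 10.7992
D_2 = 12.4331
D_3 = 13.2040
D_4 = 14.0226
D_5 = 14.8920
D_6 = 15.8153
TV_6 = 16.5112/(0.108−0.044) = 257.9874
P₀ = Σ Dₜ/(1+r)ᵗ + TV_6/(1+r)^6 = 195.7814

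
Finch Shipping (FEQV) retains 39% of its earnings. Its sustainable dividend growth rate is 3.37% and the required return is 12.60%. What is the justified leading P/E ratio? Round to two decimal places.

Payout ratio b = 1 − 0.39 = 0.61.
Justified leading P/E = b/(r−g) = 0.61/(0.126−0.0337) = 6.6089

6.61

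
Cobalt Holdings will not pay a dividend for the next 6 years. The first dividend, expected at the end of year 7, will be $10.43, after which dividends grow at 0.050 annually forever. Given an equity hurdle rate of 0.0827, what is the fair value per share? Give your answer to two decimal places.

Deferred-dividend DDM. At t=6 the remaining stream is a growing perpetuity with first payment D_7 = 10.43.
V_6 = D_7/(r−g) = 10.43/(0.0827−0.05) = 318.9602
P₀ = V_6/(1+r)^6 = 318.9602/(1+0.0827)^6 = 198.0103

$198.01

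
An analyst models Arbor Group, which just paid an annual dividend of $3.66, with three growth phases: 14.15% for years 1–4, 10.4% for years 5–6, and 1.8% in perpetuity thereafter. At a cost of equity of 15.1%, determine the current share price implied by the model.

$45.93

Three-stage DDM. Project D₁…D_6; terminal Gordon value at t=6 with g = 0.018; discount at r = 0.151.
D_1 = 4.1779
D_2 = 4.7691
D_3 = 5.4439
D_4 = 6.2142
D_5 = 6.8605
D_6 = 7.5740
TV_6 = 7.7103/(0.151−0.018) = 57.9721
P₀ = Σ Dₜ/(1+r)ᵗ + TV_6/(1+r)^6 = 45.9264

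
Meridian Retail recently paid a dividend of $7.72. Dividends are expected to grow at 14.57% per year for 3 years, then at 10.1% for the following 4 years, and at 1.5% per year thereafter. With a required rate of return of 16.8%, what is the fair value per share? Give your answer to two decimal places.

Three-stage DDM. Project D₁…D_7; terminal Gordon value at t=7 with g = 0.015; discount at r = 0.168.
D_1 = 8.8448
D_2 = 10.1335
D_3 = 11.6099
D_4 = 12.7825
D_5 = 14.0736
D_6 = 15.4950
D_7 = 17.0600
TV_7 = 17.3159/(0.168−0.015) = 113.1759
P₀ = Σ Dₜ/(1+r)ᵗ + TV_7/(1+r)^7 = 85.6490

$85.65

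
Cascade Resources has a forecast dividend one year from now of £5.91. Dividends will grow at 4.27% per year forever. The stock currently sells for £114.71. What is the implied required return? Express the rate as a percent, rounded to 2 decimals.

Rearranging the constant-growth DDM: r = D₁/P₀ + g.
r = 5.9100 / 114.71 + 0.0427 = 0.05152 + 0.0427 = 0.09422

9.42%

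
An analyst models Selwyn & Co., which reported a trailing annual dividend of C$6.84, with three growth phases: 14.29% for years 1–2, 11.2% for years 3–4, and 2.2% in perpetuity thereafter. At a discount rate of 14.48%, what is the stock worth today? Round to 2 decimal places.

C$80.23

Three-stage DDM. Project D₁…D_4; terminal Gordon value at t=4 with g = 0.022; discount at r = 0.1448.
D_1 = 7.8174
D_2 = 8.9345
D_3 = 9.9352
D_4 = 11.0480
TV_4 = 11.2910/(0.1448−0.022) = 91.9464
P₀ = Σ Dₜ/(1+r)ᵗ + TV_4/(1+r)^4 = 80.2325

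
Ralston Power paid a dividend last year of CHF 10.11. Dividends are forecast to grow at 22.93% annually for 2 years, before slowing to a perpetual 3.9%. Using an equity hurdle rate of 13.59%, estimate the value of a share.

CHF 149.75

Two-stage DDM. Project D₁…D_2 at 0.2293, terminal growth 0.039, discount at r = 0.1359.
D_1 = 12.4282
D_2 = 15.2780
Terminal value at t=2: TV = D_3/(r−g) = 15.8739/(0.1359−0.039) = 163.8169
P₀ = 12.4282/(1+0.1359)^1 + 15.2780/(1+0.1359)^2 + 163.8169/(1+0.1359)^2 = 149.7456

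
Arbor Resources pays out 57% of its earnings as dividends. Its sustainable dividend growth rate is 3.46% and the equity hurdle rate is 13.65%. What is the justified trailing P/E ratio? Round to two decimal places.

Justified trailing P/E = b(1+g)/(r−g) = 0.57×(1+0.0346)/(0.1365−0.0346) = 5.7873

5.79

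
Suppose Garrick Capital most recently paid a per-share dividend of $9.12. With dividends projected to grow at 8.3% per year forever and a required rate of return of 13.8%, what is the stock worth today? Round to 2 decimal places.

$179.58

Gordon growth model: P₀ = D₁/(r − g). D₁ = 9.12 × (1 + 0.083) = 9.8770.
P₀ = 9.8770 / (0.138 − 0.083) = 9.8770 / 0.055 = 179.5811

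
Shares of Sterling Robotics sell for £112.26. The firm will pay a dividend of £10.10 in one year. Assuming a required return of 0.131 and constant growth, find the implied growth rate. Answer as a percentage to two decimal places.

4.10%

From P₀ = D₁/(r − g), the implied growth is g = r − D₁/P₀.
g = 0.131 − 10.10/112.26 = 0.131 − 0.08997 = 0.04103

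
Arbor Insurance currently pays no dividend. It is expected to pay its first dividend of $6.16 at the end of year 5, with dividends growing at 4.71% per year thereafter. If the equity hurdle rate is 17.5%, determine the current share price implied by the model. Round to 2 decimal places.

$25.27

Deferred-dividend DDM. At t=4 the remaining stream is a growing perpetuity with first payment D_5 = 6.16.
V_4 = D_5/(r−g) = 6.16/(0.175−0.0471) = 48.1626
P₀ = V_4/(1+r)^4 = 48.1626/(1+0.175)^4 = 25.2673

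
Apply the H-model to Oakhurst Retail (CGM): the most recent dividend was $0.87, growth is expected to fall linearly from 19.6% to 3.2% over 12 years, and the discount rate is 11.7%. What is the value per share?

H-model: P₀ = D₀[(1+g_L) + H(g_S−g_L)]/(r−g_L), with H = 12/2 = 6.
P₀ = 0.87 × [(1+0.032) + 6×(0.196−0.032)] / (0.117−0.032)
   = 0.87 × 2.0160 / 0.085 = 20.6344

$20.63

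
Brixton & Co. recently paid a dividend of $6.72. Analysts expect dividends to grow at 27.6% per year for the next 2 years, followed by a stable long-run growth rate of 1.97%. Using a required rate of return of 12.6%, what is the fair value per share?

$99.03

Two-stage DDM. Project D₁…D_2 at 0.276, terminal growth 0.0197, discount at r = 0.126.
D_1 = 8.5747
D_2 = 10.9413
Terminal value at t=2: TV = D_3/(r−g) = 11.1569/(0.126−0.0197) = 104.9566
P₀ = 8.5747/(1+0.126)^1 + 10.9413/(1+0.126)^2 + 104.9566/(1+0.126)^2 = 99.0263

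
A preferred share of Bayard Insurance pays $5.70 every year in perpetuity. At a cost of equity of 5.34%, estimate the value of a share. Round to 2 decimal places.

Zero-growth DDM (perpetuity): P₀ = D/r = 5.70 / 0.0534 = 106.7416

$106.74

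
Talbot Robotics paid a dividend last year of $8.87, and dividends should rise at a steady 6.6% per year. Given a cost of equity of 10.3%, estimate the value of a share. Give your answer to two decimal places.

Gordon growth model: P₀ = D₁/(r − g). D₁ = 8.87 × (1 + 0.066) = 9.4554.
P₀ = 9.4554 / (0.103 − 0.066) = 9.4554 / 0.037 = 255.5519

$255.55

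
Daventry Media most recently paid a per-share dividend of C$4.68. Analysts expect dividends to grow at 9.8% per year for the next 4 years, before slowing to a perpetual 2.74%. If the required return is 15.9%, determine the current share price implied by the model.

C$45.81

Two-stage DDM. Project D₁…D_4 at 0.098, terminal growth 0.0274, discount at r = 0.159.
D_1 = 5.1386
D_2 = 5.6422
D_3 = 6.1952
D_4 = 6.8023
Terminal value at t=4: TV = D_5/(r−g) = 6.9887/(0.159−0.0274) = 53.1054
P₀ = 5.1386/(1+0.159)^1 + 5.6422/(1+0.159)^2 + 6.1952/(1+0.159)^3 + 6.8023/(1+0.159)^4 + 53.1054/(1+0.159)^4 = 45.8141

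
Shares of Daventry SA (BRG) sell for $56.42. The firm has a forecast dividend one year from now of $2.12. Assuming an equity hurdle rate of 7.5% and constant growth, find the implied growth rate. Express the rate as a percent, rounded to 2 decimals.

3.74%

From P₀ = D₁/(r − g), the implied growth is g = r − D₁/P₀.
g = 0.075 − 2.12/56.42 = 0.075 − 0.03758 = 0.03742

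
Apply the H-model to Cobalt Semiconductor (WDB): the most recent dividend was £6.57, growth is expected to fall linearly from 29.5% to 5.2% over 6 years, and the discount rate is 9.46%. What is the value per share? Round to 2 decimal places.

£274.68

H-model: P₀ = D₀[(1+g_L) + H(g_S−g_L)]/(r−g_L), with H = 6/2 = 3.
P₀ = 6.57 × [(1+0.052) + 3×(0.295−0.052)] / (0.0946−0.052)
   = 6.57 × 1.7810 / 0.0426 = 274.6754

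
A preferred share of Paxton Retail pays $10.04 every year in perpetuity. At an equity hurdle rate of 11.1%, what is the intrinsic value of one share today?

Zero-growth DDM (perpetuity): P₀ = D/r = 10.04 / 0.111 = 90.4505

$90.45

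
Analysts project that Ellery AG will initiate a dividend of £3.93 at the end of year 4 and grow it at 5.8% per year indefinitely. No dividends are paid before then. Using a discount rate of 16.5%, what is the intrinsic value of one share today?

Deferred-dividend DDM. At t=3 the remaining stream is a growing perpetuity with first payment D_4 = 3.93.
V_3 = D_4/(r−g) = 3.93/(0.165−0.058) = 36.7290
P₀ = V_3/(1+r)^3 = 36.7290/(1+0.165)^3 = 23.2290

£23.23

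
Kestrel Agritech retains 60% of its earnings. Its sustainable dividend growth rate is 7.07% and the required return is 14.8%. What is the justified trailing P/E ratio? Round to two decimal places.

Payout ratio b = 1 − 0.60 = 0.40.
Justified trailing P/E = b(1+g)/(r−g) = 0.40×(1+0.0707)/(0.148−0.0707) = 5.5405

5.54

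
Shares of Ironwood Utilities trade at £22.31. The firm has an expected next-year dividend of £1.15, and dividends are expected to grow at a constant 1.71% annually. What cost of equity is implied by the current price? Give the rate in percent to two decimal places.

6.86%

Rearranging the constant-growth DDM: r = D₁/P₀ + g.
r = 1.1500 / 22.31 + 0.0171 = 0.05155 + 0.0171 = 0.06865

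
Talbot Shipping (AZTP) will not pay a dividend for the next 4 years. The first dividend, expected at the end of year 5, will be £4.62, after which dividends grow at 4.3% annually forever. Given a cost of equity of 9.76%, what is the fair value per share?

£58.30

Deferred-dividend DDM. At t=4 the remaining stream is a growing perpetuity with first payment D_5 = 4.62.
V_4 = D_5/(r−g) = 4.62/(0.0976−0.043) = 84.6154
P₀ = V_4/(1+r)^4 = 84.6154/(1+0.0976)^4 = 58.3006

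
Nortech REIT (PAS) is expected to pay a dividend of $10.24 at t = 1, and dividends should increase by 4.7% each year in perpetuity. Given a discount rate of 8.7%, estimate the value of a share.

Gordon growth model: P₀ = D₁/(r − g), with D₁ = 10.24 given directly.
P₀ = 10.2400 / (0.087 − 0.047) = 10.2400 / 0.04 = 256.0000

$256.00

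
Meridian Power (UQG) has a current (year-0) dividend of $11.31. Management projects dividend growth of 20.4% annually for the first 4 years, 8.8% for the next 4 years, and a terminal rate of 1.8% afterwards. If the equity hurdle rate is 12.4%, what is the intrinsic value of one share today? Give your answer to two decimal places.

$234.37

Three-stage DDM. Project D₁…D_8; terminal Gordon value at t=8 with g = 0.018; discount at r = 0.124.
D_1 = 13.6172
D_2 = 16.3952
D_3 = 19.7398
D_4 = 23.7667
D_5 = 25.8581
D_6 = 28.1337
D_7 = 30.6094
D_8 = 33.3031
TV_8 = 33.9025/(0.124−0.018) = 319.8350
P₀ = Σ Dₜ/(1+r)ᵗ + TV_8/(1+r)^8 = 234.3697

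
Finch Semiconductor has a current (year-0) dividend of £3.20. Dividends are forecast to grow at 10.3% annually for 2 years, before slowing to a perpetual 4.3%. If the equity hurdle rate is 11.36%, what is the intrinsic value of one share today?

Two-stage DDM. Project D₁…D_2 at 0.103, terminal growth 0.043, discount at r = 0.1136.
D_1 = 3.5296
D_2 = 3.8931
Terminal value at t=2: TV = D_3/(r−g) = 4.0606/(0.1136−0.043) = 57.5149
P₀ = 3.5296/(1+0.1136)^1 + 3.8931/(1+0.1136)^2 + 57.5149/(1+0.1136)^2 = 52.6880

£52.69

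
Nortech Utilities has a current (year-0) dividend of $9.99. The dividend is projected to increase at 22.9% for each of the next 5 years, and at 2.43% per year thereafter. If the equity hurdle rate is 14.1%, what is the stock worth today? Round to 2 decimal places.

$189.90

Two-stage DDM. Project D₁…D_5 at 0.229, terminal growth 0.0243, discount at r = 0.141.
D_1 = 12.2777
D_2 = 15.0893
D_3 = 18.5448
D_4 = 22.7915
D_5 = 28.0108
Terminal value at t=5: TV = D_6/(r−g) = 28.6914/(0.141−0.0243) = 245.8562
P₀ = 12.2777/(1+0.141)^1 + 15.0893/(1+0.141)^2 + 18.5448/(1+0.141)^3 + 22.7915/(1+0.141)^4 + 28.0108/(1+0.141)^5 + 245.8562/(1+0.141)^5 = 189.8980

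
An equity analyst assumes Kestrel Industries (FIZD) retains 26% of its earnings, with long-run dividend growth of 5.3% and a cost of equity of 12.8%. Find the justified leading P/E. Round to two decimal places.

9.87

Payout ratio b = 1 − 0.26 = 0.74.
Justified leading P/E = b/(r−g) = 0.74/(0.128−0.053) = 9.8667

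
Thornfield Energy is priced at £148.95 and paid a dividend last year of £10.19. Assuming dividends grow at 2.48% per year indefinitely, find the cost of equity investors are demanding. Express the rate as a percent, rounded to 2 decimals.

9.49%

Rearranging the constant-growth DDM: r = D₁/P₀ + g.
D₁ = 10.19 × (1 + 0.0248) = 10.4427.
r = 10.4427 / 148.95 + 0.0248 = 0.07011 + 0.0248 = 0.09491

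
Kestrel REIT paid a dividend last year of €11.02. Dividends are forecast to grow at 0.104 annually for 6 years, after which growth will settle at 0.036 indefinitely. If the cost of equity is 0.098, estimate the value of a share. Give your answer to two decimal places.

Two-stage DDM. Project D₁…D_6 at 0.104, terminal growth 0.036, discount at r = 0.098.
D_1 = 12.1661
D_2 = 13.4314
D_3 = 14.8282
D_4 = 16.3703
D_5 = 18.0729
D_6 = 19.9524
Terminal value at t=6: TV = D_7/(r−g) = 20.6707/(0.098−0.036) = 333.3989
P₀ = 12.1661/(1+0.098)^1 + 13.4314/(1+0.098)^2 + 14.8282/(1+0.098)^3 + 16.3703/(1+0.098)^4 + 18.0729/(1+0.098)^5 + 19.9524/(1+0.098)^6 + 333.3989/(1+0.098)^6 = 257.6573

€257.66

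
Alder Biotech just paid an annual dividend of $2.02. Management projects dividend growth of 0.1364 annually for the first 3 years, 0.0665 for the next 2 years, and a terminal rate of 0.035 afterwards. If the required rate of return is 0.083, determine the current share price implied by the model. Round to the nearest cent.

Three-stage DDM. Project D₁…D_5; terminal Gordon value at t=5 with g = 0.035; discount at r = 0.083.
D_1 = 2.2955
D_2 = 2.6086
D_3 = 2.9645
D_4 = 3.1616
D_5 = 3.3718
TV_5 = 3.4899/(0.083−0.035) = 72.7053
P₀ = Σ Dₜ/(1+r)ᵗ + TV_5/(1+r)^5 = 60.0393

$60.04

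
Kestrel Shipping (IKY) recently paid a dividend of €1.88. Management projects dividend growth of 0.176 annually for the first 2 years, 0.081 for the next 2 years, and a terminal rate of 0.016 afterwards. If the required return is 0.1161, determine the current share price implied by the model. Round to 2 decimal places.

€27.92

Three-stage DDM. Project D₁…D_4; terminal Gordon value at t=4 with g = 0.016; discount at r = 0.1161.
D_1 = 2.2109
D_2 = 2.6000
D_3 = 2.8106
D_4 = 3.0383
TV_4 = 3.0869/(0.1161−0.016) = 30.8378
P₀ = Σ Dₜ/(1+r)ᵗ + TV_4/(1+r)^4 = 27.9210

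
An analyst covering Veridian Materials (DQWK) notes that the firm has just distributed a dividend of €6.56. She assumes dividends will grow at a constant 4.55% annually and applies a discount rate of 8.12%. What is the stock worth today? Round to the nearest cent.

€192.11

Gordon growth model: P₀ = D₁/(r − g). D₁ = 6.56 × (1 + 0.0455) = 6.8585.
P₀ = 6.8585 / (0.0812 − 0.0455) = 6.8585 / 0.0357 = 192.1143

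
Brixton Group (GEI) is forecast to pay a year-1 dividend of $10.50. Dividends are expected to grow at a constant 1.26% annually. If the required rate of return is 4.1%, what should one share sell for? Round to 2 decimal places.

Gordon growth model: P₀ = D₁/(r − g), with D₁ = 10.50 given directly.
P₀ = 10.5000 / (0.041 − 0.0126) = 10.5000 / 0.0284 = 369.7183

$369.72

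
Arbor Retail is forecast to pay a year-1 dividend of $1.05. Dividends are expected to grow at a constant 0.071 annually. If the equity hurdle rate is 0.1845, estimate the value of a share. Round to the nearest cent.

$9.25

Gordon growth model: P₀ = D₁/(r − g), with D₁ = 1.05 given directly.
P₀ = 1.0500 / (0.1845 − 0.071) = 1.0500 / 0.1135 = 9.2511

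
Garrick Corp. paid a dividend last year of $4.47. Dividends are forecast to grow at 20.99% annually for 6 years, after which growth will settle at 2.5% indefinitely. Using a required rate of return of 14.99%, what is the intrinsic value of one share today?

$81.94

Two-stage DDM. Project D₁…D_6 at 0.2099, terminal growth 0.025, discount at r = 0.1499.
D_1 = 5.4083
D_2 = 6.5434
D_3 = 7.9169
D_4 = 9.5787
D_5 = 11.5892
D_6 = 14.0218
Terminal value at t=6: TV = D_7/(r−g) = 14.3724/(0.1499−0.025) = 115.0710
P₀ = 5.4083/(1+0.1499)^1 + 6.5434/(1+0.1499)^2 + 7.9169/(1+0.1499)^3 + 9.5787/(1+0.1499)^4 + 11.5892/(1+0.1499)^5 + 14.0218/(1+0.1499)^6 + 115.0710/(1+0.1499)^6 = 81.9412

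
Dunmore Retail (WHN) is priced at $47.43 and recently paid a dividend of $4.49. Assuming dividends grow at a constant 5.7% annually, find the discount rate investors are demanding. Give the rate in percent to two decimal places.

Rearranging the constant-growth DDM: r = D₁/P₀ + g.
D₁ = 4.49 × (1 + 0.057) = 4.7459.
r = 4.7459 / 47.43 + 0.057 = 0.10006 + 0.057 = 0.15706

15.71%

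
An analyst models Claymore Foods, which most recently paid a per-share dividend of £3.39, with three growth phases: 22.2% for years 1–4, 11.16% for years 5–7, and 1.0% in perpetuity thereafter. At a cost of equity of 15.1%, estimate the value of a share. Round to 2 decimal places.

Three-stage DDM. Project D₁…D_7; terminal Gordon value at t=7 with g = 0.01; discount at r = 0.151.
D_1 = 4.1426
D_2 = 5.0622
D_3 = 6.1860
D_4 = 7.5594
D_5 = 8.4030
D_6 = 9.3407
D_7 = 10.3832
TV_7 = 10.4870/(0.151−0.01) = 74.3759
P₀ = Σ Dₜ/(1+r)ᵗ + TV_7/(1+r)^7 = 55.6319

£55.63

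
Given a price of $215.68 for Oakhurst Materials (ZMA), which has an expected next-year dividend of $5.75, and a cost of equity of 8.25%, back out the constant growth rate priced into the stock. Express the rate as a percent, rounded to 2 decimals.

From P₀ = D₁/(r − g), the implied growth is g = r − D₁/P₀.
g = 0.0825 − 5.75/215.68 = 0.0825 − 0.02666 = 0.05584

5.58%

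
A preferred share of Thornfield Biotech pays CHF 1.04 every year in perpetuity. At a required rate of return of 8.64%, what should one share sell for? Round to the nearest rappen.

Zero-growth DDM (perpetuity): P₀ = D/r = 1.04 / 0.0864 = 12.0370

CHF 12.04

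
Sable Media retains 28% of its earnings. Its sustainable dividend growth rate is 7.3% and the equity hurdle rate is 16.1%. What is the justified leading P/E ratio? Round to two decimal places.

8.18

Payout ratio b = 1 − 0.28 = 0.72.
Justified leading P/E = b/(r−g) = 0.72/(0.161−0.073) = 8.1818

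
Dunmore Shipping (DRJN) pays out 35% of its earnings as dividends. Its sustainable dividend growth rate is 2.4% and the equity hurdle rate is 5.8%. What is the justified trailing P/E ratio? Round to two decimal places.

Justified trailing P/E = b(1+g)/(r−g) = 0.35×(1+0.024)/(0.058−0.024) = 10.5412

10.54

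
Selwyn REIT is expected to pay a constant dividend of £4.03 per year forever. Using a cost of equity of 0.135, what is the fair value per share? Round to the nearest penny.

£29.85

Zero-growth DDM (perpetuity): P₀ = D/r = 4.03 / 0.135 = 29.8519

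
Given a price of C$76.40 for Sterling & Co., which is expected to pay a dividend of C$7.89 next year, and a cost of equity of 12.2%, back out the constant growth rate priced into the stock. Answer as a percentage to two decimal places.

From P₀ = D₁/(r − g), the implied growth is g = r − D₁/P₀.
g = 0.122 − 7.89/76.40 = 0.122 − 0.10327 = 0.01873

1.87%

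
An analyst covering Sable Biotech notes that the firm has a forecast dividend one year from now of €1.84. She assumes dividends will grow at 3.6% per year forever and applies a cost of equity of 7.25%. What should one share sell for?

Gordon growth model: P₀ = D₁/(r − g), with D₁ = 1.84 given directly.
P₀ = 1.8400 / (0.0725 − 0.036) = 1.8400 / 0.0365 = 50.4110

€50.41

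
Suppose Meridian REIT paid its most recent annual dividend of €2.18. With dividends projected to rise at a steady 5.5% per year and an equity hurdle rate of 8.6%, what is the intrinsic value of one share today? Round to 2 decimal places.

€74.19

Gordon growth model: P₀ = D₁/(r − g). D₁ = 2.18 × (1 + 0.055) = 2.2999.
P₀ = 2.2999 / (0.086 − 0.055) = 2.2999 / 0.031 = 74.1903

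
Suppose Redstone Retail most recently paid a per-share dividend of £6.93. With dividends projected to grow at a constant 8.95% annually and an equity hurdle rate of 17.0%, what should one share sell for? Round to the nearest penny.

£93.79

Gordon growth model: P₀ = D₁/(r − g). D₁ = 6.93 × (1 + 0.0895) = 7.5502.
P₀ = 7.5502 / (0.17 − 0.0895) = 7.5502 / 0.0805 = 93.7917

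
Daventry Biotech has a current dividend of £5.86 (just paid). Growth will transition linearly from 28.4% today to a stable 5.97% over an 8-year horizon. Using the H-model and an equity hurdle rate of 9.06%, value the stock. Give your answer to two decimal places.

H-model: P₀ = D₀[(1+g_L) + H(g_S−g_L)]/(r−g_L), with H = 8/2 = 4.
P₀ = 5.86 × [(1+0.0597) + 4×(0.284−0.0597)] / (0.0906−0.0597)
   = 5.86 × 1.9569 / 0.0309 = 371.1144

£371.11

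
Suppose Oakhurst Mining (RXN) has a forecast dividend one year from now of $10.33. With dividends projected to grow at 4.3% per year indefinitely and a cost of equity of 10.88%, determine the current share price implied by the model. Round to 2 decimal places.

Gordon growth model: P₀ = D₁/(r − g), with D₁ = 10.33 given directly.
P₀ = 10.3300 / (0.1088 − 0.043) = 10.3300 / 0.0658 = 156.9909

$156.99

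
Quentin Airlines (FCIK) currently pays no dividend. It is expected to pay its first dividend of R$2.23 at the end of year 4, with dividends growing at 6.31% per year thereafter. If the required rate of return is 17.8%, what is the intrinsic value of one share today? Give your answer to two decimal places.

R$11.87

Deferred-dividend DDM. At t=3 the remaining stream is a growing perpetuity with first payment D_4 = 2.23.
V_3 = D_4/(r−g) = 2.23/(0.178−0.0631) = 19.4082
P₀ = V_3/(1+r)^3 = 19.4082/(1+0.178)^3 = 11.8727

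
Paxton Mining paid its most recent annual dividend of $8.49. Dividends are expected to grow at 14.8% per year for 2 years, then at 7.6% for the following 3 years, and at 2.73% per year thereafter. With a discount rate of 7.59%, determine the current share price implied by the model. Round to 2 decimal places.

$252.10

Three-stage DDM. Project D₁…D_5; terminal Gordon value at t=5 with g = 0.0273; discount at r = 0.0759.
D_1 = 9.7465
D_2 = 11.1890
D_3 = 12.0394
D_4 = 12.9544
D_5 = 13.9389
TV_5 = 14.3194/(0.0759−0.0273) = 294.6384
P₀ = Σ Dₜ/(1+r)ᵗ + TV_5/(1+r)^5 = 252.1044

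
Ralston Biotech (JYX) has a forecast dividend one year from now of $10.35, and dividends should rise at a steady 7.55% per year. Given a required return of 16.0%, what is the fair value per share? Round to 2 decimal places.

$122.49

Gordon growth model: P₀ = D₁/(r − g), with D₁ = 10.35 given directly.
P₀ = 10.3500 / (0.16 − 0.0755) = 10.3500 / 0.0845 = 122.4852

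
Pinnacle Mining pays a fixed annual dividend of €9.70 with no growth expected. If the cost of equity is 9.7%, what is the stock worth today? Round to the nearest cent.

€100.00

Zero-growth DDM (perpetuity): P₀ = D/r = 9.70 / 0.097 = 100.0000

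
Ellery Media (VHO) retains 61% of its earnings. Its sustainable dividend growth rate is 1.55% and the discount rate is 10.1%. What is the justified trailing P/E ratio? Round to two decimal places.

Payout ratio b = 1 − 0.61 = 0.39.
Justified trailing P/E = b(1+g)/(r−g) = 0.39×(1+0.0155)/(0.101−0.0155) = 4.6321

4.63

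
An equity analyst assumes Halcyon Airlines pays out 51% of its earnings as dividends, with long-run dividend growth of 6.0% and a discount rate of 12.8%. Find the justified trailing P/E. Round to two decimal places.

7.95

Justified trailing P/E = b(1+g)/(r−g) = 0.51×(1+0.06)/(0.128−0.06) = 7.9500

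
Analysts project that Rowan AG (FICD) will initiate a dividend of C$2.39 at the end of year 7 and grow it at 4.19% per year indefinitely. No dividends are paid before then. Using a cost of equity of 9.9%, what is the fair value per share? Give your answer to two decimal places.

Deferred-dividend DDM. At t=6 the remaining stream is a growing perpetuity with first payment D_7 = 2.39.
V_6 = D_7/(r−g) = 2.39/(0.099−0.0419) = 41.8564
P₀ = V_6/(1+r)^6 = 41.8564/(1+0.099)^6 = 23.7561

C$23.76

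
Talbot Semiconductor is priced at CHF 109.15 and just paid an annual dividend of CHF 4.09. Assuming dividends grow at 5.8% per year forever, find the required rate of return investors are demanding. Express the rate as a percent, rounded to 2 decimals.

Rearranging the constant-growth DDM: r = D₁/P₀ + g.
D₁ = 4.09 × (1 + 0.058) = 4.3272.
r = 4.3272 / 109.15 + 0.058 = 0.03964 + 0.058 = 0.09764

9.76%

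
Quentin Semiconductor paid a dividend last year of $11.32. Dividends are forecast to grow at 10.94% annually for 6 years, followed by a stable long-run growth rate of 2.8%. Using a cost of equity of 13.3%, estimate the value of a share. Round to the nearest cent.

Two-stage DDM. Project D₁…D_6 at 0.1094, terminal growth 0.028, discount at r = 0.133.
D_1 = 12.5584
D_2 = 13.9323
D_3 = 15.4565
D_4 = 17.1474
D_5 = 19.0234
D_6 = 21.1045
Terminal value at t=6: TV = D_7/(r−g) = 21.6954/(0.133−0.028) = 206.6233
P₀ = 12.5584/(1+0.133)^1 + 13.9323/(1+0.133)^2 + 15.4565/(1+0.133)^3 + 17.1474/(1+0.133)^4 + 19.0234/(1+0.133)^5 + 21.1045/(1+0.133)^6 + 206.6233/(1+0.133)^6 = 160.8154

$160.82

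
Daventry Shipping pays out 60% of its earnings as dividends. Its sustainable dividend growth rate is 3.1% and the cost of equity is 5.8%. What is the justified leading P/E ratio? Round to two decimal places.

Justified leading P/E = b/(r−g) = 0.60/(0.058−0.031) = 22.2222

22.22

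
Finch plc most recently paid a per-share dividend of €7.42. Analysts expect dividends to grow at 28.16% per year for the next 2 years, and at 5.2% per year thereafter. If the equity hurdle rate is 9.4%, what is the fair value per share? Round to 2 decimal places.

Two-stage DDM. Project D₁…D_2 at 0.2816, terminal growth 0.052, discount at r = 0.094.
D_1 = 9.5095
D_2 = 12.1873
Terminal value at t=2: TV = D_3/(r−g) = 12.8211/(0.094−0.052) = 305.2638
P₀ = 9.5095/(1+0.094)^1 + 12.1873/(1+0.094)^2 + 305.2638/(1+0.094)^2 = 273.9344

€273.93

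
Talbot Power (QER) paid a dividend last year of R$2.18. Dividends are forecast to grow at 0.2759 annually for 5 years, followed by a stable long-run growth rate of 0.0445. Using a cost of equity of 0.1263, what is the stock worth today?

Two-stage DDM. Project D₁…D_5 at 0.2759, terminal growth 0.0445, discount at r = 0.1263.
D_1 = 2.7815
D_2 = 3.5489
D_3 = 4.5280
D_4 = 5.7773
D_5 = 7.3712
Terminal value at t=5: TV = D_6/(r−g) = 7.6992/(0.1263−0.0445) = 94.1228
P₀ = 2.7815/(1+0.1263)^1 + 3.5489/(1+0.1263)^2 + 4.5280/(1+0.1263)^3 + 5.7773/(1+0.1263)^4 + 7.3712/(1+0.1263)^5 + 94.1228/(1+0.1263)^5 = 68.0241

R$68.02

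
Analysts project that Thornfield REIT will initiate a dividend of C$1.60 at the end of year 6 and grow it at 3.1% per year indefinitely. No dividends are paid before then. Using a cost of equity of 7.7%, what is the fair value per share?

Deferred-dividend DDM. At t=5 the remaining stream is a growing perpetuity with first payment D_6 = 1.60.
V_5 = D_6/(r−g) = 1.60/(0.077−0.031) = 34.7826
P₀ = V_5/(1+r)^5 = 34.7826/(1+0.077)^5 = 24.0040

C$24.00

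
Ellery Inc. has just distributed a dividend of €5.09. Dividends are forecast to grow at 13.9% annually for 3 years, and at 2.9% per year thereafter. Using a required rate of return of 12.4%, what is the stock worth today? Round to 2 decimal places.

€73.05

Two-stage DDM. Project D₁…D_3 at 0.139, terminal growth 0.029, discount at r = 0.124.
D_1 = 5.7975
D_2 = 6.6034
D_3 = 7.5212
Terminal value at t=3: TV = D_4/(r−g) = 7.7393/(0.124−0.029) = 81.4668
P₀ = 5.7975/(1+0.124)^1 + 6.6034/(1+0.124)^2 + 7.5212/(1+0.124)^3 + 81.4668/(1+0.124)^3 = 73.0508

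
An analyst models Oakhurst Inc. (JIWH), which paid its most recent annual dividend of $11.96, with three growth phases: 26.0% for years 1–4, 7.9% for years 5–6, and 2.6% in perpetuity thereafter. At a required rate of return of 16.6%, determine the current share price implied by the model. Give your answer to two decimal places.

$189.70

Three-stage DDM. Project D₁…D_6; terminal Gordon value at t=6 with g = 0.026; discount at r = 0.166.
D_1 = 15.0696
D_2 = 18.9877
D_3 = 23.9245
D_4 = 30.1449
D_5 = 32.5263
D_6 = 35.0959
TV_6 = 36.0084/(0.166−0.026) = 257.2027
P₀ = Σ Dₜ/(1+r)ᵗ + TV_6/(1+r)^6 = 189.6978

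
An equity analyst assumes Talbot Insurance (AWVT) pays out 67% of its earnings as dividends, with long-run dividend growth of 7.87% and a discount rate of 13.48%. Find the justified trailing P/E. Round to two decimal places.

12.88

Justified trailing P/E = b(1+g)/(r−g) = 0.67×(1+0.0787)/(0.1348−0.0787) = 12.8829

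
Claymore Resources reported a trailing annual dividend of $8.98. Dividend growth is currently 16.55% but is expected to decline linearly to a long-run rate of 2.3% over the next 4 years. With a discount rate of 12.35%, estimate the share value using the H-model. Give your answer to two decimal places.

H-model: P₀ = D₀[(1+g_L) + H(g_S−g_L)]/(r−g_L), with H = 4/2 = 2.
P₀ = 8.98 × [(1+0.023) + 2×(0.1655−0.023)] / (0.1235−0.023)
   = 8.98 × 1.3080 / 0.1005 = 116.8740

$116.87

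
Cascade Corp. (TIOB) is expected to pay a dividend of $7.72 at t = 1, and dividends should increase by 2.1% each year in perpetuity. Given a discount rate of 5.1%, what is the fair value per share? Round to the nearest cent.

Gordon growth model: P₀ = D₁/(r − g), with D₁ = 7.72 given directly.
P₀ = 7.7200 / (0.051 − 0.021) = 7.7200 / 0.03 = 257.3333

$257.33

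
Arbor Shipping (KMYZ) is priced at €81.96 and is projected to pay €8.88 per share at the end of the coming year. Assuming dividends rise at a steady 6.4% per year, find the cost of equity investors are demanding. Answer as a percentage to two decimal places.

17.23%

Rearranging the constant-growth DDM: r = D₁/P₀ + g.
r = 8.8800 / 81.96 + 0.064 = 0.10835 + 0.064 = 0.17235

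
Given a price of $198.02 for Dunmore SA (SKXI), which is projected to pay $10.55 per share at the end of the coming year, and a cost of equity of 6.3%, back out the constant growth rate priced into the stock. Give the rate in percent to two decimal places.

0.97%

From P₀ = D₁/(r − g), the implied growth is g = r − D₁/P₀.
g = 0.063 − 10.55/198.02 = 0.063 − 0.05328 = 0.00972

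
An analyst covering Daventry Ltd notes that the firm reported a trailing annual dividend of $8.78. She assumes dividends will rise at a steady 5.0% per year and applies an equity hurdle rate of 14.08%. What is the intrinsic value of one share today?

Gordon growth model: P₀ = D₁/(r − g). D₁ = 8.78 × (1 + 0.05) = 9.2190.
P₀ = 9.2190 / (0.1408 − 0.05) = 9.2190 / 0.0908 = 101.5308

$101.53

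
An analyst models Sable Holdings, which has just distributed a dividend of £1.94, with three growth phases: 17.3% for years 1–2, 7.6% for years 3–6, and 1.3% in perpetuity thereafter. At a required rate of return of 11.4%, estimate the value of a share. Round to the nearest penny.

£30.87

Three-stage DDM. Project D₁…D_6; terminal Gordon value at t=6 with g = 0.013; discount at r = 0.114.
D_1 = 2.2756
D_2 = 2.6693
D_3 = 2.8722
D_4 = 3.0905
D_5 = 3.3253
D_6 = 3.5781
TV_6 = 3.6246/(0.114−0.013) = 35.8868
P₀ = Σ Dₜ/(1+r)ᵗ + TV_6/(1+r)^6 = 30.8652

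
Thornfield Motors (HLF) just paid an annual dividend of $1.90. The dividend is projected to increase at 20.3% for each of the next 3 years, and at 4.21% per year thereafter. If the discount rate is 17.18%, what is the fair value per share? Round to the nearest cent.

$22.53

Two-stage DDM. Project D₁…D_3 at 0.203, terminal growth 0.0421, discount at r = 0.1718.
D_1 = 2.2857
D_2 = 2.7497
D_3 = 3.3079
Terminal value at t=3: TV = D_4/(r−g) = 3.4471/(0.1718−0.0421) = 26.5779
P₀ = 2.2857/(1+0.1718)^1 + 2.7497/(1+0.1718)^2 + 3.3079/(1+0.1718)^3 + 26.5779/(1+0.1718)^3 = 22.5270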